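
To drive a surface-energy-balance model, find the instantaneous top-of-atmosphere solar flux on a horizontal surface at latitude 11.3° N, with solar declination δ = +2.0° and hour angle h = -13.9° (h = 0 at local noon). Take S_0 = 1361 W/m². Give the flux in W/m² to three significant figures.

cos θ_z = sin ϕ sin δ + cos ϕ cos δ cos h = 0.006838 + 0.951319 = 0.958157.
Flux = S_0 · cos θ_z = 1361 × 0.958157 = 1304 W/m².

1.30e+03 W/m²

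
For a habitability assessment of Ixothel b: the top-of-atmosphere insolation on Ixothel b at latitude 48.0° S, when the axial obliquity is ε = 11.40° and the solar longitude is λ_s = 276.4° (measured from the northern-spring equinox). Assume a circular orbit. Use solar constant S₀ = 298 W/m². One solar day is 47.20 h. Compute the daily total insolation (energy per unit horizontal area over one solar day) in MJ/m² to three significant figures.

Solar declination: sin δ = sin ε · sin λ_s = sin 11.40° × sin 276.4° = -0.19643, so δ = -11.328°.
cos H₀ = −tan(-48.0°) tan(-11.328°) = -0.2225, H₀ = 1.7952 rad.
Bracket: H₀ sin φ sin δ + cos φ cos δ sin H₀ = 1.7952×-0.74314×-0.19643 + 0.66913×0.98052×0.97494 = 0.262054 + 0.639654 = 0.901708.
Q̄ = (S₀/π) × [bracket] = (298/π) × 0.901708 = 85.533 W/m².
Daily total = Q̄ × 47.20 h × 3600 s/h = 85.533 × 47.20 × 3600 / 10⁶ = 14.53 MJ/m².

14.5 MJ/m²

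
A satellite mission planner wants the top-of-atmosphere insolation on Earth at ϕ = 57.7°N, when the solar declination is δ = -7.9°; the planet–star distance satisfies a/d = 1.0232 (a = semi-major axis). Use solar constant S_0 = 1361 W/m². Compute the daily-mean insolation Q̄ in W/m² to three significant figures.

Q̄ ≈ 163 W/m²

cos h₀ = −tan(+57.7°) tan(-7.900°) = 0.2195, h₀ = 1.3495 rad.
Bracket: h₀ sin ϕ sin δ + cos ϕ cos δ sin h₀ = 1.3495×0.84526×-0.13744 + 0.53435×0.99051×0.97561 = -0.156775 + 0.516370 = 0.359595.
Inverse-square distance factor (a/d)² = 1.0232² = 1.046938.
Q̄ = (S_0/π) × 1.046938 × [bracket] = (1361/π) × 1.046938 × 0.359595 = 163.1 W/m².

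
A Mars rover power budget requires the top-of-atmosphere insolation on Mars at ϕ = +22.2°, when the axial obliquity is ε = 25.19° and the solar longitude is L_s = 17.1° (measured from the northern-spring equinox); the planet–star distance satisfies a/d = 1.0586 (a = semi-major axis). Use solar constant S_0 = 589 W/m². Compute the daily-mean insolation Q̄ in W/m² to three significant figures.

Q̄ ≈ 209 W/m²

Solar declination: sin δ = sin ε · sin L_s = sin 25.19° × sin 17.1° = 0.12515, so δ = +7.189°.
cos h₀ = −tan(+22.2°) tan(+7.189°) = -0.0515, h₀ = 1.6223 rad.
Bracket: h₀ sin ϕ sin δ + cos ϕ cos δ sin h₀ = 1.6223×0.37784×0.12515 + 0.92587×0.99214×0.99867 = 0.076713 + 0.917371 = 0.994084.
Inverse-square distance factor (a/d)² = 1.0586² = 1.120634.
Q̄ = (S_0/π) × 1.120634 × [bracket] = (589/π) × 1.120634 × 0.994084 = 208.9 W/m².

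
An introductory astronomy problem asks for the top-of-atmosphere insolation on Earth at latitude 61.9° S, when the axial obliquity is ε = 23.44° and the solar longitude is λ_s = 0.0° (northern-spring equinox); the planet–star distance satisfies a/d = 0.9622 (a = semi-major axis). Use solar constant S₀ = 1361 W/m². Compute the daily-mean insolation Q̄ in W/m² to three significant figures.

Solar declination: sin δ = sin ε · sin λ_s = sin 23.44° × sin 0.0° = 0.00000, so δ = +0.000°.
cos H₀ = −tan(-61.9°) tan(+0.000°) = 0.0000, H₀ = 1.5708 rad.
Bracket: H₀ sin φ sin δ + cos φ cos δ sin H₀ = 1.5708×-0.88213×0.00000 + 0.47101×1.00000×1.00000 = -0.000000 + 0.471010 = 0.471010.
Inverse-square distance factor (a/d)² = 0.9622² = 0.925829.
Q̄ = (S₀/π) × 0.925829 × [bracket] = (1361/π) × 0.925829 × 0.471010 = 188.9 W/m².

Q̄ ≈ 189 W/m²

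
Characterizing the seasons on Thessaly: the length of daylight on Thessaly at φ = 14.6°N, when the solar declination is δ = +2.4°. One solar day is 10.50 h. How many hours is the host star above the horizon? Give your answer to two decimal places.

5.29 h

cos H₀ = −tan φ · tan δ = −tan(+14.6°) × tan(+2.400°) = -0.0109, so H₀ = 1.5817 rad = 90.63°.
Daylight = 2H₀/(2π) × 10.50 h = (1.5817/π) × 10.50 = 5.29 h.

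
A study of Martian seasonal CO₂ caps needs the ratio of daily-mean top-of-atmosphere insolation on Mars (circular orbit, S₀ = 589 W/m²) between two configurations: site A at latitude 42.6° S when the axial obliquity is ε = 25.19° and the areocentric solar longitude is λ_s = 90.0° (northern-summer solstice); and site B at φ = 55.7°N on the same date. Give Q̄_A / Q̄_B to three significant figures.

Q̄_A / Q̄_B ≈ 0.233

— Configuration A (φ=-42.6°):
sin δ = sin 25.19° × sin 90.0° = 0.42562, so δ = +25.190°.
cos H₀ = −tan(-42.6°) tan(+25.190°) = 0.4325, H₀ = 1.1235 rad.
Bracket: H₀ sin φ sin δ + cos φ cos δ sin H₀ = 1.1235×-0.67688×0.42562 + 0.73610×0.90490×0.90163 = -0.323673 + 0.600573 = 0.276900.
Q̄ = (S₀/π) × [bracket] = (589/π) × 0.276900 = 51.914 W/m².
— Configuration B (φ=+55.7°):
cos H₀ = −tan(+55.7°) tan(+25.190°) = -0.6895, H₀ = 2.3316 rad.
Bracket: H₀ sin φ sin δ + cos φ cos δ sin H₀ = 2.3316×0.82610×0.42562 + 0.56353×0.90490×0.72428 = 0.819801 + 0.369338 = 1.189139.
Q̄ = (S₀/π) × [bracket] = (589/π) × 1.189139 = 222.95 W/m².
Ratio Q̄_A / Q̄_B = 51.914 / 222.95 = 0.2329.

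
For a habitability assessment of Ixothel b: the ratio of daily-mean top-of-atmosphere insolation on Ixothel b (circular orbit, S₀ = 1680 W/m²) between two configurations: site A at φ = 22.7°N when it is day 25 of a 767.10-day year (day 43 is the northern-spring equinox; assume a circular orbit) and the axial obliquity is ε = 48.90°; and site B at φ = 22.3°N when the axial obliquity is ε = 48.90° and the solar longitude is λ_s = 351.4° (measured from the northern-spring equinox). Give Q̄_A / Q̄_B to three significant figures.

— Configuration A (φ=+22.7°):
Solar longitude: λ_s = 360° × (25 − 43)/767.10 = -8.447°, i.e. -8.447° + 360° = 351.553°.
sin δ = sin 48.90° × sin 351.553° = -0.11070, so δ = -6.356°.
cos H₀ = −tan(+22.7°) tan(-6.356°) = 0.0466, H₀ = 1.5242 rad.
Bracket: H₀ sin φ sin δ + cos φ cos δ sin H₀ = 1.5242×0.38591×-0.11070 + 0.92254×0.99385×0.99891 = -0.065114 + 0.915867 = 0.850753.
Q̄ = (S₀/π) × [bracket] = (1680/π) × 0.850753 = 454.95 W/m².
— Configuration B (φ=+22.3°):
Solar declination: sin δ = sin ε · sin λ_s = sin 48.90° × sin 351.4° = -0.11268, so δ = -6.470°.
cos H₀ = −tan(+22.3°) tan(-6.470°) = 0.0465, H₀ = 1.5243 rad.
Bracket: H₀ sin φ sin δ + cos φ cos δ sin H₀ = 1.5243×0.37946×-0.11268 + 0.92521×0.99363×0.99892 = -0.065175 + 0.918324 = 0.853149.
Q̄ = (S₀/π) × [bracket] = (1680/π) × 0.853149 = 456.23 W/m².
Ratio Q̄_A / Q̄_B = 454.95 / 456.23 = 0.9972.

Q̄_A / Q̄_B ≈ 0.997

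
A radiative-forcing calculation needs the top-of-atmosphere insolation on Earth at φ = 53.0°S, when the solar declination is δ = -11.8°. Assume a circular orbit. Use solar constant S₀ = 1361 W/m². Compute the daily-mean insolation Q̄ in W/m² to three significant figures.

cos H₀ = −tan(-53.0°) tan(-11.800°) = -0.2772, H₀ = 1.8517 rad.
Bracket: H₀ sin φ sin δ + cos φ cos δ sin H₀ = 1.8517×-0.79864×-0.20450 + 0.60182×0.97887×0.96080 = 0.302423 + 0.566011 = 0.868434.
Q̄ = (S₀/π) × [bracket] = (1361/π) × 0.868434 = 376.2 W/m².

Q̄ ≈ 376 W/m²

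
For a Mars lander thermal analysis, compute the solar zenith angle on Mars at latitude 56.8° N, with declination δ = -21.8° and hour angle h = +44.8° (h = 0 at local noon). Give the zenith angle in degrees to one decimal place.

cos θ_z = sin φ sin δ + cos φ cos δ cos h = -0.310747 + 0.360749 = 0.050002.
θ_z = arccos(0.050002) = 87.1°.

θ_z = 87.1°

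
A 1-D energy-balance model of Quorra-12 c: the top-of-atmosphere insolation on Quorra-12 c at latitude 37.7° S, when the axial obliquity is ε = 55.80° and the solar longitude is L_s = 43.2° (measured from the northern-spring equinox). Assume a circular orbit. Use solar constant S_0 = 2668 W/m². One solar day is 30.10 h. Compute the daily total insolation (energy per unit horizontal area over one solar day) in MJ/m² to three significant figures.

18.6 MJ/m²

Solar declination: sin δ = sin ε · sin L_s = sin 55.80° × sin 43.2° = 0.56618, so δ = +34.484°.
cos h₀ = −tan(-37.7°) tan(+34.484°) = 0.5309, h₀ = 1.0112 rad.
Bracket: h₀ sin ϕ sin δ + cos ϕ cos δ sin h₀ = 1.0112×-0.61153×0.56618 + 0.79122×0.82428×0.84745 = -0.350114 + 0.552696 = 0.202582.
Q̄ = (S_0/π) × [bracket] = (2668/π) × 0.202582 = 172.04 W/m².
Daily total = Q̄ × 30.10 h × 3600 s/h = 172.04 × 30.10 × 3600 / 10⁶ = 18.64 MJ/m².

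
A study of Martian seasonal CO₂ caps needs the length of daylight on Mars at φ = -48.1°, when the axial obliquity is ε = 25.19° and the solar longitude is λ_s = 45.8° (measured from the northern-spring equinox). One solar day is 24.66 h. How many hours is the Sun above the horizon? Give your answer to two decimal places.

Solar declination: sin δ = sin ε · sin λ_s = sin 25.19° × sin 45.8° = 0.30513, so δ = +17.766°.
cos H₀ = −tan φ · tan δ = −tan(-48.1°) × tan(+17.766°) = 0.3571, so H₀ = 1.2056 rad = 69.08°.
Daylight = 2H₀/(2π) × 24.66 h = (1.2056/π) × 24.66 = 9.46 h.

9.46 h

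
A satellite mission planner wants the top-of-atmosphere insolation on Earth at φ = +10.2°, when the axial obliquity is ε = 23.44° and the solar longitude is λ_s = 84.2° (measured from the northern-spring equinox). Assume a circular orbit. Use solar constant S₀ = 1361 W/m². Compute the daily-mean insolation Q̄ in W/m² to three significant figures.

Solar declination: sin δ = sin ε · sin λ_s = sin 23.44° × sin 84.2° = 0.39575, so δ = +23.313°.
cos H₀ = −tan(+10.2°) tan(+23.313°) = -0.0775, H₀ = 1.6484 rad.
Bracket: H₀ sin φ sin δ + cos φ cos δ sin H₀ = 1.6484×0.17708×0.39575 + 0.98420×0.91836×0.99699 = 0.115519 + 0.901129 = 1.016648.
Q̄ = (S₀/π) × [bracket] = (1361/π) × 1.016648 = 440.4 W/m².

Q̄ ≈ 440 W/m²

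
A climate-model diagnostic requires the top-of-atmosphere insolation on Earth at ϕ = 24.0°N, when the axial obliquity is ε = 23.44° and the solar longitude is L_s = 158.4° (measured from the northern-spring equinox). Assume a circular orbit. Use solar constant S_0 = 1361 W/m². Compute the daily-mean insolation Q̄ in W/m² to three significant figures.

Q̄ ≈ 433 W/m²

Solar declination: sin δ = sin ε · sin L_s = sin 23.44° × sin 158.4° = 0.14644, so δ = +8.420°.
cos h₀ = −tan(+24.0°) tan(+8.420°) = -0.0659, h₀ = 1.6368 rad.
Bracket: h₀ sin ϕ sin δ + cos ϕ cos δ sin h₀ = 1.6368×0.40674×0.14644 + 0.91355×0.98922×0.99783 = 0.097493 + 0.901741 = 0.999234.
Q̄ = (S_0/π) × [bracket] = (1361/π) × 0.999234 = 432.9 W/m².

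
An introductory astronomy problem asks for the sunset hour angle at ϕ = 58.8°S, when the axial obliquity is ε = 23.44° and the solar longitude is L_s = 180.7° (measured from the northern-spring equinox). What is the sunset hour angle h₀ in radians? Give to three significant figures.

h₀ = 1.58 rad

Solar declination: sin δ = sin ε · sin L_s = sin 23.44° × sin 180.7° = -0.00486, so δ = -0.278°.
cos h₀ = −tan ϕ · tan δ = −tan(-58.8°) × tan(-0.278°) = -0.0080, so h₀ = 1.5788 rad = 90.46°.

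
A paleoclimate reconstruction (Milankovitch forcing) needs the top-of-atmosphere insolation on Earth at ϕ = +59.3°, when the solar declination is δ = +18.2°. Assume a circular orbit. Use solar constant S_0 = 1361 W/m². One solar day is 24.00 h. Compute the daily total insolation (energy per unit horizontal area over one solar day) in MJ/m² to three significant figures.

36.8 MJ/m²

cos h₀ = −tan(+59.3°) tan(+18.200°) = -0.5537, h₀ = 2.1576 rad.
Bracket: h₀ sin ϕ sin δ + cos ϕ cos δ sin h₀ = 2.1576×0.85985×0.31233 + 0.51054×0.94997×0.83269 = 0.579438 + 0.403853 = 0.983291.
Q̄ = (S_0/π) × [bracket] = (1361/π) × 0.983291 = 425.98 W/m².
Daily total = Q̄ × 24.00 h × 3600 s/h = 425.98 × 24.00 × 3600 / 10⁶ = 36.80 MJ/m².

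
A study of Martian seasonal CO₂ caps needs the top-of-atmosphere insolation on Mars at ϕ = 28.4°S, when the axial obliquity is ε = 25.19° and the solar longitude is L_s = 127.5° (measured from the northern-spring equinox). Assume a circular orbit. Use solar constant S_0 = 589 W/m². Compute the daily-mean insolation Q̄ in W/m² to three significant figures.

Q̄ ≈ 111 W/m²

Solar declination: sin δ = sin ε · sin L_s = sin 25.19° × sin 127.5° = 0.33767, so δ = +19.735°.
cos h₀ = −tan(-28.4°) tan(+19.735°) = 0.1940, h₀ = 1.3756 rad.
Bracket: h₀ sin ϕ sin δ + cos ϕ cos δ sin h₀ = 1.3756×-0.47562×0.33767 + 0.87965×0.94127×0.98101 = -0.220925 + 0.812265 = 0.591340.
Q̄ = (S_0/π) × [bracket] = (589/π) × 0.591340 = 110.9 W/m².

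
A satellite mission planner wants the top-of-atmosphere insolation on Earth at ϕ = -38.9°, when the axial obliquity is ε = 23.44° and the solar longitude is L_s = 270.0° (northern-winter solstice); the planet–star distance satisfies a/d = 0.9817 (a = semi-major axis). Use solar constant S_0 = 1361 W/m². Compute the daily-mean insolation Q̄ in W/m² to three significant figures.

Solar declination: sin δ = sin ε · sin L_s = sin 23.44° × sin 270.0° = -0.39779, so δ = -23.440°.
cos h₀ = −tan(-38.9°) tan(-23.440°) = -0.3498, h₀ = 1.9282 rad.
Bracket: h₀ sin ϕ sin δ + cos ϕ cos δ sin h₀ = 1.9282×-0.62796×-0.39779 + 0.77824×0.91748×0.93681 = 0.481657 + 0.668901 = 1.150558.
Inverse-square distance factor (a/d)² = 0.9817² = 0.963735.
Q̄ = (S_0/π) × 0.963735 × [bracket] = (1361/π) × 0.963735 × 1.150558 = 480.4 W/m².

Q̄ ≈ 480 W/m²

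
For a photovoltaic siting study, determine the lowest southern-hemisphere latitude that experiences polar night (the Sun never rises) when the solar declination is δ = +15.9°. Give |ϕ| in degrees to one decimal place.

|ϕ| = 74.1°

Polar night requires cos h₀ = −tan ϕ tan δ ≥ 1, i.e. tan ϕ tan δ ≤ −1.
The boundary is |tan ϕ| · |tan δ| = 1, so |ϕ| = 90° − |δ| = 90° − 15.9° = 74.1° in the southern hemisphere.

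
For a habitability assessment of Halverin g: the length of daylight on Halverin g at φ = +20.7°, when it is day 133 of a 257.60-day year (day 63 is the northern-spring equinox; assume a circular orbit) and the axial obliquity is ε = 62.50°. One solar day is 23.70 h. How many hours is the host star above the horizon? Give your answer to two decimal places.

Solar longitude: λ_s = 360° × (133 − 63)/257.60 = 97.826°.
sin δ = sin 62.50° × sin 97.826° = 0.87875, so δ = +61.492°.
cos H₀ = −tan φ · tan δ = −tan(+20.7°) × tan(+61.492°) = -0.6957, so H₀ = 2.3402 rad = 134.08°.
Daylight = 2H₀/(2π) × 23.70 h = (2.3402/π) × 23.70 = 17.65 h.

17.65 h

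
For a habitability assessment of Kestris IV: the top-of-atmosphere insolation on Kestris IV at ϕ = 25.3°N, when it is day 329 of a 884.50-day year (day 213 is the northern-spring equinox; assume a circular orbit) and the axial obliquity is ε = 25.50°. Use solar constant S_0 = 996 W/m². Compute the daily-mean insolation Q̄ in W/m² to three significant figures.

Q̄ ≈ 343 W/m²

Solar longitude: L_s = 360° × (329 − 213)/884.50 = 47.213°.
sin δ = sin 25.50° × sin 47.213° = 0.31595, so δ = +18.418°.
cos h₀ = −tan(+25.3°) tan(+18.418°) = -0.1574, h₀ = 1.7289 rad.
Bracket: h₀ sin ϕ sin δ + cos ϕ cos δ sin h₀ = 1.7289×0.42736×0.31595 + 0.90408×0.94878×0.98753 = 0.233444 + 0.847077 = 1.080521.
Q̄ = (S_0/π) × [bracket] = (996/π) × 1.080521 = 342.6 W/m².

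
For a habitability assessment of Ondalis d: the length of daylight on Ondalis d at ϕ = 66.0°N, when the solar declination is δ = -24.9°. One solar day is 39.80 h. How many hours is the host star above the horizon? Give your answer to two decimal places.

cos h₀ = −tan ϕ · tan δ = 1.0426 ≥ 1, so the host star never rises (polar night) and h₀ = 0.
Daylight = 2h₀/(2π) × 39.80 h = (0.0000/π) × 39.80 = 0.00 h.

0.00 h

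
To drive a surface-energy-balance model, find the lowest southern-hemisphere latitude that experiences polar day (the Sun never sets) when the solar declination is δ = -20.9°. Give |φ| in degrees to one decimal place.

|φ| = 69.1°

Polar day requires cos H₀ = −tan φ tan δ ≤ −1, i.e. tan φ tan δ ≥ 1.
The boundary is |tan φ| · |tan δ| = 1, so |φ| = 90° − |δ| = 90° − 20.9° = 69.1° in the southern hemisphere.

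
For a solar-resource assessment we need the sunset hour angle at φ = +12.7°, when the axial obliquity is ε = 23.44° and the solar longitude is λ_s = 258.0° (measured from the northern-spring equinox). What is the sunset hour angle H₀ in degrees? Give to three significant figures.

Solar declination: sin δ = sin ε · sin λ_s = sin 23.44° × sin 258.0° = -0.38910, so δ = -22.898°.
cos H₀ = −tan φ · tan δ = −tan(+12.7°) × tan(-22.898°) = 0.0952, so H₀ = 1.4755 rad = 84.54°.

H₀ = 84.5°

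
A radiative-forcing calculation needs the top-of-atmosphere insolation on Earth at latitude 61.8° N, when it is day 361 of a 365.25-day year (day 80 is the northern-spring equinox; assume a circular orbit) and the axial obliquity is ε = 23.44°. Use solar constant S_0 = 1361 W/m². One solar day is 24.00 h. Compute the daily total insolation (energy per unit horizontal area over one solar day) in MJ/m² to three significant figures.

Solar longitude: L_s = 360° × (361 − 80)/365.25 = 276.961°.
sin δ = sin 23.44° × sin 276.961° = -0.39486, so δ = -23.257°.
cos h₀ = −tan(+61.8°) tan(-23.257°) = 0.8015, h₀ = 0.6409 rad.
Bracket: h₀ sin ϕ sin δ + cos ϕ cos δ sin h₀ = 0.6409×0.88130×-0.39486 + 0.47255×0.91874×0.59795 = -0.223027 + 0.259600 = 0.036573.
Q̄ = (S_0/π) × [bracket] = (1361/π) × 0.036573 = 15.844 W/m².
Daily total = Q̄ × 24.00 h × 3600 s/h = 15.844 × 24.00 × 3600 / 10⁶ = 1.369 MJ/m².

1.37 MJ/m²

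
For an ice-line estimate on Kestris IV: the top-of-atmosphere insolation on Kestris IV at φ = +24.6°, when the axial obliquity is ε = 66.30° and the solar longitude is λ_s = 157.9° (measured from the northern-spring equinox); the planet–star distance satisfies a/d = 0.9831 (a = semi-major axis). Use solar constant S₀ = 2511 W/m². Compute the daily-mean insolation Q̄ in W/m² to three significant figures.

Q̄ ≈ 843 W/m²

Solar declination: sin δ = sin ε · sin λ_s = sin 66.30° × sin 157.9° = 0.34449, so δ = +20.151°.
cos H₀ = −tan(+24.6°) tan(+20.151°) = -0.1680, H₀ = 1.7396 rad.
Bracket: H₀ sin φ sin δ + cos φ cos δ sin H₀ = 1.7396×0.41628×0.34449 + 0.90924×0.93879×0.98579 = 0.249466 + 0.841456 = 1.090922.
Inverse-square distance factor (a/d)² = 0.9831² = 0.966486.
Q̄ = (S₀/π) × 0.966486 × [bracket] = (2511/π) × 0.966486 × 1.090922 = 842.7 W/m².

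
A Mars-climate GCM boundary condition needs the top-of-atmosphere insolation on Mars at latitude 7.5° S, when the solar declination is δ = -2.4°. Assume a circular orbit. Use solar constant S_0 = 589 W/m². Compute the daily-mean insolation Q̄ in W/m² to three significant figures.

Q̄ ≈ 187 W/m²

cos h₀ = −tan(-7.5°) tan(-2.400°) = -0.0055, h₀ = 1.5763 rad.
Bracket: h₀ sin ϕ sin δ + cos ϕ cos δ sin h₀ = 1.5763×-0.13053×-0.04188 + 0.99144×0.99912×0.99998 = 0.008617 + 0.990548 = 0.999165.
Q̄ = (S_0/π) × [bracket] = (589/π) × 0.999165 = 187.3 W/m².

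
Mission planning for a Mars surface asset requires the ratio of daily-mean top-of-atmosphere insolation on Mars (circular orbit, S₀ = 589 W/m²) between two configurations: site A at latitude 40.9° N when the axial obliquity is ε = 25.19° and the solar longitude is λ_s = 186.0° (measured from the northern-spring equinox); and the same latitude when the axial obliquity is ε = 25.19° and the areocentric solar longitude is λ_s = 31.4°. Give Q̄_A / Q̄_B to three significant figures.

— Configuration A (φ=+40.9°):
Solar declination: sin δ = sin ε · sin λ_s = sin 25.19° × sin 186.0° = -0.04449, so δ = -2.550°.
cos H₀ = −tan(+40.9°) tan(-2.550°) = 0.0386, H₀ = 1.5322 rad.
Bracket: H₀ sin φ sin δ + cos φ cos δ sin H₀ = 1.5322×0.65474×-0.04449 + 0.75585×0.99901×0.99926 = -0.044632 + 0.754543 = 0.709911.
Q̄ = (S₀/π) × [bracket] = (589/π) × 0.709911 = 133.10 W/m².
— Configuration B (φ=+40.9°):
sin δ = sin 25.19° × sin 31.4° = 0.22175, so δ = +12.812°.
cos H₀ = −tan(+40.9°) tan(+12.812°) = -0.1970, H₀ = 1.7691 rad.
Bracket: H₀ sin φ sin δ + cos φ cos δ sin H₀ = 1.7691×0.65474×0.22175 + 0.75585×0.97510×0.98040 = 0.256853 + 0.722584 = 0.979437.
Q̄ = (S₀/π) × [bracket] = (589/π) × 0.979437 = 183.63 W/m².
Ratio Q̄_A / Q̄_B = 133.10 / 183.63 = 0.7248.

Q̄_A / Q̄_B ≈ 0.725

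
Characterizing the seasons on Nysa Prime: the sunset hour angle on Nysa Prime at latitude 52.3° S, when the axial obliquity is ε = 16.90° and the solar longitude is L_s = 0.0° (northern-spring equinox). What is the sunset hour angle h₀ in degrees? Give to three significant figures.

Solar declination: sin δ = sin ε · sin L_s = sin 16.90° × sin 0.0° = 0.00000, so δ = +0.000°.
cos h₀ = −tan ϕ · tan δ = −tan(-52.3°) × tan(+0.000°) = 0.0000, so h₀ = 1.5708 rad = 90.00°.

h₀ = 90.0°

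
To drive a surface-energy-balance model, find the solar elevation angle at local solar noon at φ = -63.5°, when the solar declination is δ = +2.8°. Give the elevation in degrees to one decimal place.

23.7°

At local noon the hour angle is zero, so the zenith angle equals |φ − δ| = |-63.5° − (+2.800°)| = 66.300°.
Elevation = 90° − 66.300° = 23.7°.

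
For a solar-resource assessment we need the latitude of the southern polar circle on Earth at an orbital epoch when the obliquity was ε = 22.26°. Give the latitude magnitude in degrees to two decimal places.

67.74°

The polar circle is the lowest latitude that experiences at least one full rotation of continuous darkness at the northern-summer solstice; it lies at |ϕ| = 90° − ε = 90° − 22.26° = 67.74°.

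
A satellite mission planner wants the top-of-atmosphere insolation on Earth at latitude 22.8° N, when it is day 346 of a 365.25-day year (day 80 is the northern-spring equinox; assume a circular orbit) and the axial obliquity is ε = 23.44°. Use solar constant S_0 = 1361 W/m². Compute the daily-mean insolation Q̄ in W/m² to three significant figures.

Q̄ ≈ 269 W/m²

Solar longitude: L_s = 360° × (346 − 80)/365.25 = 262.177°.
sin δ = sin 23.44° × sin 262.177° = -0.39409, so δ = -23.209°.
cos h₀ = −tan(+22.8°) tan(-23.209°) = 0.1802, h₀ = 1.3896 rad.
Bracket: h₀ sin ϕ sin δ + cos ϕ cos δ sin h₀ = 1.3896×0.38752×-0.39409 + 0.92186×0.91907×0.98362 = -0.212217 + 0.833376 = 0.621159.
Q̄ = (S_0/π) × [bracket] = (1361/π) × 0.621159 = 269.1 W/m².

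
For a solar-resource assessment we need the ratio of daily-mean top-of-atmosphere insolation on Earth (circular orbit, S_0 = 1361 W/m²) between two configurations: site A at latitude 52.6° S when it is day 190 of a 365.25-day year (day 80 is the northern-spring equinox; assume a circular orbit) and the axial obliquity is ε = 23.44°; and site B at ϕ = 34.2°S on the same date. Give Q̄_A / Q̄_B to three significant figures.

— Configuration A (ϕ=-52.6°):
Solar longitude: L_s = 360° × (190 − 80)/365.25 = 108.419°.
sin δ = sin 23.44° × sin 108.419° = 0.37741, so δ = +22.173°.
cos h₀ = −tan(-52.6°) tan(+22.173°) = 0.5331, h₀ = 1.0086 rad.
Bracket: h₀ sin ϕ sin δ + cos ϕ cos δ sin h₀ = 1.0086×-0.79441×0.37741 + 0.60738×0.92605×0.84608 = -0.302397 + 0.475890 = 0.173493.
Q̄ = (S_0/π) × [bracket] = (1361/π) × 0.173493 = 75.161 W/m².
— Configuration B (ϕ=-34.2°):
cos h₀ = −tan(-34.2°) tan(+22.173°) = 0.2770, h₀ = 1.2902 rad.
Bracket: h₀ sin ϕ sin δ + cos ϕ cos δ sin h₀ = 1.2902×-0.56208×0.37741 + 0.82708×0.92605×0.96088 = -0.273696 + 0.735955 = 0.462259.
Q̄ = (S_0/π) × [bracket] = (1361/π) × 0.462259 = 200.26 W/m².
Ratio Q̄_A / Q̄_B = 75.161 / 200.26 = 0.3753.

Q̄_A / Q̄_B ≈ 0.375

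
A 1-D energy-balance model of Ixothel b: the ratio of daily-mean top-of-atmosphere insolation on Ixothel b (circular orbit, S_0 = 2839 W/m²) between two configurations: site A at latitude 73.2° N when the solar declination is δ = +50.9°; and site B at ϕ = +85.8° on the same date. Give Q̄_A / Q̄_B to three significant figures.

— Configuration A (ϕ=+73.2°):
cos h₀ = −tan(+73.2°) tan(+50.900°) = -4.0756 ≤ −1 ⇒ polar day, h₀ = π.
Bracket: h₀ sin ϕ sin δ + cos ϕ cos δ sin h₀ = 3.1416×0.95732×0.77605 + 0.28903×0.63068×0.00000 = 2.333983 + 0.000000 = 2.333983.
Q̄ = (S_0/π) × [bracket] = (2839/π) × 2.333983 = 2109.2 W/m².
— Configuration B (ϕ=+85.8°):
cos h₀ = −tan(+85.8°) tan(+50.900°) = -16.7562 ≤ −1 ⇒ polar day, h₀ = π.
Bracket: h₀ sin ϕ sin δ + cos ϕ cos δ sin h₀ = 3.1416×0.99731×0.77605 + 0.07324×0.63068×0.00000 = 2.431480 + 0.000000 = 2.431480.
Q̄ = (S_0/π) × [bracket] = (2839/π) × 2.431480 = 2197.3 W/m².
Ratio Q̄_A / Q̄_B = 2109.2 / 2197.3 = 0.9599.

Q̄_A / Q̄_B ≈ 0.960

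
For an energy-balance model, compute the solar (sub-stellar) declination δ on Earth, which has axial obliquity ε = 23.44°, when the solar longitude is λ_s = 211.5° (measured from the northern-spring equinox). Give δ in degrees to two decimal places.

sin δ = sin ε · sin λ_s = sin 23.44° × sin 211.5° = -0.207844.
δ = arcsin(-0.207844) = -12.00°.

δ = -12.00°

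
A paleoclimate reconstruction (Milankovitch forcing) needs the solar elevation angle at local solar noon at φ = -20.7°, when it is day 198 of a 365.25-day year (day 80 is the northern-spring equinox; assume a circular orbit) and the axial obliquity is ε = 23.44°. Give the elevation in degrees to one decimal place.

Solar longitude: λ_s = 360° × (198 − 80)/365.25 = 116.304°.
sin δ = sin 23.44° × sin 116.304° = 0.35660, so δ = +20.892°.
At local noon the hour angle is zero, so the zenith angle equals |φ − δ| = |-20.7° − (+20.892°)| = 41.592°.
Elevation = 90° − 41.592° = 48.4°.

48.4°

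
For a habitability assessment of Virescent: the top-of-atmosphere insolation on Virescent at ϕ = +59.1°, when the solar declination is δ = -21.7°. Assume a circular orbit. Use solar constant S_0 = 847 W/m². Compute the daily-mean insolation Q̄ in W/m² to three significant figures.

Q̄ ≈ 23.9 W/m²

cos h₀ = −tan(+59.1°) tan(-21.700°) = 0.6649, h₀ = 0.8434 rad.
Bracket: h₀ sin ϕ sin δ + cos ϕ cos δ sin h₀ = 0.8434×0.85806×-0.36975 + 0.51354×0.92913×0.74691 = -0.267584 + 0.356385 = 0.088801.
Q̄ = (S_0/π) × [bracket] = (847/π) × 0.088801 = 23.94 W/m².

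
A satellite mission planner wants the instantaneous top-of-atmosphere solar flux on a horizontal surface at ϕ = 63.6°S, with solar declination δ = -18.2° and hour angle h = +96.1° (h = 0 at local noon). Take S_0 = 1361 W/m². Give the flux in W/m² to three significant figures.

320 W/m²

cos θ_z = sin ϕ sin δ + cos ϕ cos δ cos h = 0.279762 + -0.044885 = 0.234877.
Flux = S_0 · cos θ_z = 1361 × 0.234877 = 319.7 W/m².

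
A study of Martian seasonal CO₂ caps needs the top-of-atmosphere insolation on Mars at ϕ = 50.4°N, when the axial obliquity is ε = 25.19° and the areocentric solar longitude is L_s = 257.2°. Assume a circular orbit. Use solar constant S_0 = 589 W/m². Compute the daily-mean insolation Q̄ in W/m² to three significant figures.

Q̄ ≈ 31.5 W/m²

sin δ = sin 25.19° × sin 257.2° = -0.41504, so δ = -24.522°.
cos h₀ = −tan(+50.4°) tan(-24.522°) = 0.5514, h₀ = 0.9867 rad.
Bracket: h₀ sin ϕ sin δ + cos ϕ cos δ sin h₀ = 0.9867×0.77051×-0.41504 + 0.63742×0.90980×0.83421 = -0.315539 + 0.483779 = 0.168240.
Q̄ = (S_0/π) × [bracket] = (589/π) × 0.168240 = 31.54 W/m².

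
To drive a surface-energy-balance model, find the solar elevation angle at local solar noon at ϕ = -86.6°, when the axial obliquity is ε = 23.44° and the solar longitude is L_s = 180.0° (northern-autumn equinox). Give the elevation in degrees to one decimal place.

Solar declination: sin δ = sin ε · sin L_s = sin 23.44° × sin 180.0° = 0.00000, so δ = +0.000°.
At local noon the hour angle is zero, so the zenith angle equals |ϕ − δ| = |-86.6° − (+0.000°)| = 86.600°.
Elevation = 90° − 86.600° = 3.4°.

3.4°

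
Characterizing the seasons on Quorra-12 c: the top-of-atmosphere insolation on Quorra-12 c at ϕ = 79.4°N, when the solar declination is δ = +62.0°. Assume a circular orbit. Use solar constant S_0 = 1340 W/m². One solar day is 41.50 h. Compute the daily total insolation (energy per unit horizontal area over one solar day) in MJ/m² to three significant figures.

174 MJ/m²

cos h₀ = −tan(+79.4°) tan(+62.000°) = -10.0496 ≤ −1 ⇒ polar day, h₀ = π.
Bracket: h₀ sin ϕ sin δ + cos ϕ cos δ sin h₀ = 3.1416×0.98294×0.88295 + 0.18395×0.46947×0.00000 = 2.726553 + 0.000000 = 2.726553.
Q̄ = (S_0/π) × [bracket] = (1340/π) × 2.726553 = 1163.0 W/m².
Daily total = Q̄ × 41.50 h × 3600 s/h = 1163.0 × 41.50 × 3600 / 10⁶ = 173.8 MJ/m².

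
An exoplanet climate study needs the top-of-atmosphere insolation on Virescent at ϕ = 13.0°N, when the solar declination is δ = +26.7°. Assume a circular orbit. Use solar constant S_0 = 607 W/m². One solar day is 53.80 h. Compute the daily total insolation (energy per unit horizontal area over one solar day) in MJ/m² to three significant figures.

38.7 MJ/m²

cos h₀ = −tan(+13.0°) tan(+26.700°) = -0.1161, h₀ = 1.6872 rad.
Bracket: h₀ sin ϕ sin δ + cos ϕ cos δ sin h₀ = 1.6872×0.22495×0.44932 + 0.97437×0.89337×0.99324 = 0.170533 + 0.864589 = 1.035122.
Q̄ = (S_0/π) × [bracket] = (607/π) × 1.035122 = 200.00 W/m².
Daily total = Q̄ × 53.80 h × 3600 s/h = 200.00 × 53.80 × 3600 / 10⁶ = 38.74 MJ/m².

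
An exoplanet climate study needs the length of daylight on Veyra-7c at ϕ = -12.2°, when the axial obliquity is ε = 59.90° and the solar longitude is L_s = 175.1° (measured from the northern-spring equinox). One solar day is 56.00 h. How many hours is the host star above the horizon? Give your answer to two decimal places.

Solar declination: sin δ = sin ε · sin L_s = sin 59.90° × sin 175.1° = 0.07390, so δ = +4.238°.
cos h₀ = −tan ϕ · tan δ = −tan(-12.2°) × tan(+4.238°) = 0.0160, so h₀ = 1.5548 rad = 89.08°.
Daylight = 2h₀/(2π) × 56.00 h = (1.5548/π) × 56.00 = 27.71 h.

27.71 h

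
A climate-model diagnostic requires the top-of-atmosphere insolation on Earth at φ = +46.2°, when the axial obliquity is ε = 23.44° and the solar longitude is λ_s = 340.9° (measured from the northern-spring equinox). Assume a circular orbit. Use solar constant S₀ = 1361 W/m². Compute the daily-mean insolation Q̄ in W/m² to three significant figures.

Solar declination: sin δ = sin ε · sin λ_s = sin 23.44° × sin 340.9° = -0.13016, so δ = -7.479°.
cos H₀ = −tan(+46.2°) tan(-7.479°) = 0.1369, H₀ = 1.4335 rad.
Bracket: H₀ sin φ sin δ + cos φ cos δ sin H₀ = 1.4335×0.72176×-0.13016 + 0.69214×0.99149×0.99059 = -0.134669 + 0.679792 = 0.545123.
Q̄ = (S₀/π) × [bracket] = (1361/π) × 0.545123 = 236.2 W/m².

Q̄ ≈ 236 W/m²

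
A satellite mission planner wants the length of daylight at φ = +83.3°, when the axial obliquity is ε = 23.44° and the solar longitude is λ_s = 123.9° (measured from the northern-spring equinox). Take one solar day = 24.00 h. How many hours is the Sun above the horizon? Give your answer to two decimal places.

Solar declination: sin δ = sin ε · sin λ_s = sin 23.44° × sin 123.9° = 0.33017, so δ = +19.279°.
Sunrise equation: cos H₀ = −tan φ · tan δ = -2.9776 ≤ −1, so the Sun never sets (polar day) and H₀ = π.
Daylight = 2H₀/(2π) × 24.00 h = (3.1416/π) × 24.00 = 24.00 h.

24.00 h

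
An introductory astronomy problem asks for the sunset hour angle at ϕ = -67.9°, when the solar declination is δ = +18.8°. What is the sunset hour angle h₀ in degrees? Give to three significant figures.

cos h₀ = −tan ϕ · tan δ = −tan(-67.9°) × tan(+18.800°) = 0.8384, so h₀ = 0.5765 rad = 33.03°.

h₀ = 33.0°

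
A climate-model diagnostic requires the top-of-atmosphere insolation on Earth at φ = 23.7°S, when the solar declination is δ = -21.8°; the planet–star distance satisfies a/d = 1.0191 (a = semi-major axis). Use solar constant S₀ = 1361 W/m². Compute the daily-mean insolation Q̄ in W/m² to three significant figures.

Q̄ ≈ 494 W/m²

cos H₀ = −tan(-23.7°) tan(-21.800°) = -0.1756, H₀ = 1.7473 rad.
Bracket: H₀ sin φ sin δ + cos φ cos δ sin H₀ = 1.7473×-0.40195×-0.37137 + 0.91566×0.92849×0.98447 = 0.260823 + 0.836978 = 1.097801.
Inverse-square distance factor (a/d)² = 1.0191² = 1.038565.
Q̄ = (S₀/π) × 1.038565 × [bracket] = (1361/π) × 1.038565 × 1.097801 = 493.9 W/m².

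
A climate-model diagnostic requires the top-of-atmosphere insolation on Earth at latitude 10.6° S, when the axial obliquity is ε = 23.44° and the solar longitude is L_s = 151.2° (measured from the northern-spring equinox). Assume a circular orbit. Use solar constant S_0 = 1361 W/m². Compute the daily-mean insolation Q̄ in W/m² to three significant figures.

Solar declination: sin δ = sin ε · sin L_s = sin 23.44° × sin 151.2° = 0.19164, so δ = +11.048°.
cos h₀ = −tan(-10.6°) tan(+11.048°) = 0.0365, h₀ = 1.5342 rad.
Bracket: h₀ sin ϕ sin δ + cos ϕ cos δ sin h₀ = 1.5342×-0.18395×0.19164 + 0.98294×0.98147×0.99933 = -0.054084 + 0.964080 = 0.909996.
Q̄ = (S_0/π) × [bracket] = (1361/π) × 0.909996 = 394.2 W/m².

Q̄ ≈ 394 W/m²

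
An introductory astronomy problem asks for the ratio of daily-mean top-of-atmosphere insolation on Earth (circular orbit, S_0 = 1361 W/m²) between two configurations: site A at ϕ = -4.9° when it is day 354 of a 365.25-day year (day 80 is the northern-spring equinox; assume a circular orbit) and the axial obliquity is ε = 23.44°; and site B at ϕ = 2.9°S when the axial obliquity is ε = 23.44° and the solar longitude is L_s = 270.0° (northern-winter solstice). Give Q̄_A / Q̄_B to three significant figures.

— Configuration A (ϕ=-4.9°):
Solar longitude: L_s = 360° × (354 − 80)/365.25 = 270.062°.
sin δ = sin 23.44° × sin 270.062° = -0.39779, so δ = -23.440°.
cos h₀ = −tan(-4.9°) tan(-23.440°) = -0.0372, h₀ = 1.6080 rad.
Bracket: h₀ sin ϕ sin δ + cos ϕ cos δ sin h₀ = 1.6080×-0.08542×-0.39779 + 0.99635×0.91748×0.99931 = 0.054639 + 0.913500 = 0.968139.
Q̄ = (S_0/π) × [bracket] = (1361/π) × 0.968139 = 419.42 W/m².
— Configuration B (ϕ=-2.9°):
Solar declination: sin δ = sin ε · sin L_s = sin 23.44° × sin 270.0° = -0.39779, so δ = -23.440°.
cos h₀ = −tan(-2.9°) tan(-23.440°) = -0.0220, h₀ = 1.5928 rad.
Bracket: h₀ sin ϕ sin δ + cos ϕ cos δ sin h₀ = 1.5928×-0.05059×-0.39779 + 0.99872×0.91748×0.99976 = 0.032054 + 0.916086 = 0.948140.
Q̄ = (S_0/π) × [bracket] = (1361/π) × 0.948140 = 410.75 W/m².
Ratio Q̄_A / Q̄_B = 419.42 / 410.75 = 1.021.

Q̄_A / Q̄_B ≈ 1.02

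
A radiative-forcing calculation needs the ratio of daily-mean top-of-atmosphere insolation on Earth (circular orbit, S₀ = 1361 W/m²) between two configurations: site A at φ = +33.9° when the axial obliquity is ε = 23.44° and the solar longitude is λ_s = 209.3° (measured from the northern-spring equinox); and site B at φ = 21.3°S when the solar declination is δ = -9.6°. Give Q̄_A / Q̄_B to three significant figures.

Q̄_A / Q̄_B ≈ 0.641

— Configuration A (φ=+33.9°):
Solar declination: sin δ = sin ε · sin λ_s = sin 23.44° × sin 209.3° = -0.19467, so δ = -11.225°.
cos H₀ = −tan(+33.9°) tan(-11.225°) = 0.1334, H₀ = 1.4370 rad.
Bracket: H₀ sin φ sin δ + cos φ cos δ sin H₀ = 1.4370×0.55775×-0.19467 + 0.83001×0.98087×0.99107 = -0.156025 + 0.806862 = 0.650837.
Q̄ = (S₀/π) × [bracket] = (1361/π) × 0.650837 = 281.96 W/m².
— Configuration B (φ=-21.3°):
cos H₀ = −tan(-21.3°) tan(-9.600°) = -0.0659, H₀ = 1.6368 rad.
Bracket: H₀ sin φ sin δ + cos φ cos δ sin H₀ = 1.6368×-0.36325×-0.16677 + 0.93169×0.98600×0.99782 = 0.099156 + 0.916644 = 1.015800.
Q̄ = (S₀/π) × [bracket] = (1361/π) × 1.015800 = 440.06 W/m².
Ratio Q̄_A / Q̄_B = 281.96 / 440.06 = 0.6407.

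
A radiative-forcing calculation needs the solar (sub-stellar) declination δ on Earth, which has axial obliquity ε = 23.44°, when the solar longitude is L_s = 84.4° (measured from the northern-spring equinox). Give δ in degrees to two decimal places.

sin δ = sin ε · sin L_s = sin 23.44° × sin 84.4° = 0.395890.
δ = arcsin(0.395890) = +23.32°.

δ = +23.32°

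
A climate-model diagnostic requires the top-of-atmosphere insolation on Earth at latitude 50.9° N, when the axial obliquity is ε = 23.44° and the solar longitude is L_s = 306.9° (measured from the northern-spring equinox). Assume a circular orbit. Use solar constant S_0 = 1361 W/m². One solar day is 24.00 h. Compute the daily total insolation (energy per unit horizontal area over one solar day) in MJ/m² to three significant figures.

9.80 MJ/m²

Solar declination: sin δ = sin ε · sin L_s = sin 23.44° × sin 306.9° = -0.31811, so δ = -18.548°.
cos h₀ = −tan(+50.9°) tan(-18.548°) = 0.4129, h₀ = 1.1452 rad.
Bracket: h₀ sin ϕ sin δ + cos ϕ cos δ sin h₀ = 1.1452×0.77605×-0.31811 + 0.63068×0.94806×0.91079 = -0.282715 + 0.544582 = 0.261867.
Q̄ = (S_0/π) × [bracket] = (1361/π) × 0.261867 = 113.45 W/m².
Daily total = Q̄ × 24.00 h × 3600 s/h = 113.45 × 24.00 × 3600 / 10⁶ = 9.802 MJ/m².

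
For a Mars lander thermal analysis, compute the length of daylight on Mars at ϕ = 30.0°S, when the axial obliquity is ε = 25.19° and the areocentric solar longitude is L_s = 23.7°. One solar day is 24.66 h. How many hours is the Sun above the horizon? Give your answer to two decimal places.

11.54 h

sin δ = sin 25.19° × sin 23.7° = 0.17108, so δ = +9.850°.
cos h₀ = −tan ϕ · tan δ = −tan(-30.0°) × tan(+9.850°) = 0.1002, so h₀ = 1.4704 rad = 84.25°.
Daylight = 2h₀/(2π) × 24.66 h = (1.4704/π) × 24.66 = 11.54 h.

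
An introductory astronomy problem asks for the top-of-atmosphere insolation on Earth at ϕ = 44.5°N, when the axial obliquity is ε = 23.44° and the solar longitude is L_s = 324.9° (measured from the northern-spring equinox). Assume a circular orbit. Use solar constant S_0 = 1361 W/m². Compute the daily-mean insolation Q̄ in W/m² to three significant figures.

Q̄ ≈ 200 W/m²

Solar declination: sin δ = sin ε · sin L_s = sin 23.44° × sin 324.9° = -0.22873, so δ = -13.222°.
cos h₀ = −tan(+44.5°) tan(-13.222°) = 0.2309, h₀ = 1.3378 rad.
Bracket: h₀ sin ϕ sin δ + cos ϕ cos δ sin h₀ = 1.3378×0.70091×-0.22873 + 0.71325×0.97349×0.97298 = -0.214475 + 0.675581 = 0.461106.
Q̄ = (S_0/π) × [bracket] = (1361/π) × 0.461106 = 199.8 W/m².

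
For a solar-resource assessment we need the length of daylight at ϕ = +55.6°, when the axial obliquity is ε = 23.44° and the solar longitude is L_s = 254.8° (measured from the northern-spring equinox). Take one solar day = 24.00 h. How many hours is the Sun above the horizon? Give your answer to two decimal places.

7.02 h

Solar declination: sin δ = sin ε · sin L_s = sin 23.44° × sin 254.8° = -0.38387, so δ = -22.574°.
cos h₀ = −tan ϕ · tan δ = −tan(+55.6°) × tan(-22.574°) = 0.6071, so h₀ = 0.9183 rad = 52.62°.
Daylight = 2h₀/(2π) × 24.00 h = (0.9183/π) × 24.00 = 7.02 h.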